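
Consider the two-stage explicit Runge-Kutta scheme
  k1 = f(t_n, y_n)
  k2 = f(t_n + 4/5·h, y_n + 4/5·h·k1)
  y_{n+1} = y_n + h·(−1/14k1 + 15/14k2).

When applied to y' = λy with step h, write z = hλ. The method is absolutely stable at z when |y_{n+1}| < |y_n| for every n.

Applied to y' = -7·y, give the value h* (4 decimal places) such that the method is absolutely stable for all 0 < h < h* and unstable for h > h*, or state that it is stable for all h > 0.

(-1.1667,0); λ=-7 ⇒ h* = (7/6)/7 = 0.1667.

With y'=λy (z=hλ):
  k1=λy_n ⇒ h·k1=z·y_n;  k2=λ(1+4/5z)y_n ⇒ h·k2=z(1+4/5z)y_n
  y_{n+1}/y_n = 1 − 1/14z + 15/14z(1+4/5z) = 1 + z + 6/7z²
  R(z) = 1 + z + 6/7z².

Find x<0 with |R(x)|<1.
x=-1.21: |R|=1.0449
R=1: x+6/7x²=0 ⇒ x=−7/6=-1.1667; min R=1−1/(4·6/7)=0.7083>−1
Confirm numerically:
  x=-0.694: |R|=0.71883 <1
  x=-0.559: |R|=0.70884 <1
  x=-0.541: |R|=0.70987 <1
  x=-1.601: |R|=1.59603 >1
  x=-1.379: |R|=1.25098 >1
  x=-1.281: |R|=1.12554 >1
Stable set (-1.1667, 0).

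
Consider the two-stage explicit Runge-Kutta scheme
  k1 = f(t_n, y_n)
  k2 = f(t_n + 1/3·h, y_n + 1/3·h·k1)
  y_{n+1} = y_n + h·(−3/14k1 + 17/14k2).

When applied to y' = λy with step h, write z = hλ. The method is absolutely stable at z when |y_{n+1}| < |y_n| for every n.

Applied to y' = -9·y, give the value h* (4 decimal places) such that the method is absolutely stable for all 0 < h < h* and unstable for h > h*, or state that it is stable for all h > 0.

(-2.4706,0); λ=-9 ⇒ h* = (42/17)/9 = 0.2745.

Set f=λy, z=hλ:
  k1=λy_n ⇒ h·k1=z·y_n;  k2=λ(1+1/3z)y_n ⇒ h·k2=z(1+1/3z)y_n
  y_{n+1}/y_n = 1 − 3/14z + 17/14z(1+1/3z) = 1 + z + 17/42z²
  R(z) = 1 + z + 17/42z².

Boundary: |R(x)|=1, x<0.
x=-1.36: |R|=0.3886
R=1: x+17/42x²=0 ⇒ x=−42/17=-2.4706; min R=1−1/(4·17/42)=0.3824>−1
Confirm numerically:
  x=-1.299: |R|=0.38400 <1
  x=-1.294: |R|=0.38375 <1
  x=-1.279: |R|=0.38313 <1
  x=-1.139: |R|=0.38611 <1
  x=-2.996: |R|=1.63715 >1
  x=-2.781: |R|=1.34941 >1
Stable set (-2.4706, 0).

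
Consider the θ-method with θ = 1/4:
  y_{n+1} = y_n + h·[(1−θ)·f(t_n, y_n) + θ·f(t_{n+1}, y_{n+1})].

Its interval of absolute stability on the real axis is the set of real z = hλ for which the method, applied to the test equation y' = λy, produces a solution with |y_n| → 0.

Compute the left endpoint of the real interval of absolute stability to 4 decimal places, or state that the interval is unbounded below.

z* = -4.0000.

With y'=λy (z=hλ):
  y_{n+1} = y_n + z·[3/4·y_n + 1/4·y_{n+1}] ⇒ (1 − 1/4z)y_{n+1} = (1 + 3/4z)y_n
  ⇒ R(z) = (1 + 3/4z)/(1 − 1/4z).

Find x<0 with |R(x)|<1.
x=-0.72: |R|=0.3898
R=−1: 1+3/4x = −1+1/4x ⇒ -1/2x=2 ⇒ x=2/(-1/2)=-4.0000
Confirm numerically:
  x=-3.845: |R|=0.96048 <1
  x=-3.640: |R|=0.90576 <1
  x=-3.396: |R|=0.83667 <1
  x=-1.714: |R|=0.19986 <1
  x=-4.414: |R|=1.09841 >1
  x=-4.343: |R|=1.08222 >1
  x=-4.148: |R|=1.03633 >1
Stable set (-4.0000, 0).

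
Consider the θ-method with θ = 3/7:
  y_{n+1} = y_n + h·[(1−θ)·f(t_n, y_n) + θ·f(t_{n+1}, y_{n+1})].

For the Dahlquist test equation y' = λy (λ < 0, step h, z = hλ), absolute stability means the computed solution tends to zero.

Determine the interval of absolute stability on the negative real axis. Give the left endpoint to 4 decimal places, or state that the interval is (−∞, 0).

(-14.0000, 0).

On y'=λy, z=hλ:
  y_{n+1} = y_n + z·[4/7·y_n + 3/7·y_{n+1}] ⇒ (1 − 3/7z)y_{n+1} = (1 + 4/7z)y_n
  so R(z) = (1 + 4/7z)/(1 − 3/7z).

Boundary: |R(x)|=1, x<0.
x=-0.6: |R|=0.5227
R=−1: 1+4/7x = −1+3/7x ⇒ -1/7x=2 ⇒ x=2/(-1/7)=-14.0000
Confirm numerically:
  x=-11.460: |R|=0.93862 <1
  x=-9.524: |R|=0.87417 <1
  x=-8.730: |R|=0.84122 <1
  x=-14.363: |R|=1.00725 >1
  x=-14.106: |R|=1.00215 >1
Interval (-14.0000, 0).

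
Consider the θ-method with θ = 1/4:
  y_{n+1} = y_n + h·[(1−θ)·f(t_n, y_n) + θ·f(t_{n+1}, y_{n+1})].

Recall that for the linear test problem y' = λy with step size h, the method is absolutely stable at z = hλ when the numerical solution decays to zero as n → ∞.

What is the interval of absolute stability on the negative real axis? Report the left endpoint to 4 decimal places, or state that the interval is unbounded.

z∈(-4.0000,0).

With y'=λy (z=hλ):
  y_{n+1} = y_n + z·[3/4·y_n + 1/4·y_{n+1}] ⇒ (1 − 1/4z)y_{n+1} = (1 + 3/4z)y_n
  so R(z) = (1 + 3/4z)/(1 − 1/4z).

Solve |R(x)|<1 on ℝ⁻.
x=-0.69: |R|=0.4115
R=−1: 1+3/4x = −1+1/4x ⇒ -1/2x=2 ⇒ x=2/(-1/2)=-4.0000
Confirm numerically:
  x=-3.819: |R|=0.95370 <1
  x=-2.946: |R|=0.69652 <1
  x=-2.869: |R|=0.67069 <1
  x=-4.131: |R|=1.03222 >1
  x=-4.086: |R|=1.02127 >1
Interval (-4.0000, 0).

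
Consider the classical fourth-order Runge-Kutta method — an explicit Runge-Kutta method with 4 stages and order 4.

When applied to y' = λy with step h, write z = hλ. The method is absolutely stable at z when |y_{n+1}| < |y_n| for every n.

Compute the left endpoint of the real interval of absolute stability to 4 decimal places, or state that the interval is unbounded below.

With y'=λy (z=hλ):
  order 4, 4-stage ⇒ R(z)=1+z+z^2/2+z^3/6+z^4/24
  (e.g. R(-0.37)=0.69079, |R|=0.69079)

Find x<0 with |R(x)|<1.
x=-0.37: |R|=0.6908
|R(-1.2)|=0.3184 |R(-1.15)|=0.3306 |R(-0.64)|=0.5281
Bisect:
  x_lo=-3.4019 |R|=2.4034  x_hi=-0.3624 |R|=0.6960
  mid=-1.88216 |R|=0.30073 →hi
  mid=-2.64203 |R|=0.80463 →hi
  mid=-3.02197 |R|=1.41954 →lo
  mid=-2.83200 |R|=1.07273 →lo
  mid=-2.73702 |R|=0.92962 →hi
  mid=-2.78451 |R|=0.99882 →hi
  mid=-2.80825 |R|=1.03517 →lo
  mid=-2.79638 |R|=1.01685 →lo
  mid=-2.79044 |R|=1.00779 →lo
  ...
  [-2.78544,-2.78525] ⇒ x*=-2.7853
Stable set (-2.7853, 0).

left endpoint -2.7853.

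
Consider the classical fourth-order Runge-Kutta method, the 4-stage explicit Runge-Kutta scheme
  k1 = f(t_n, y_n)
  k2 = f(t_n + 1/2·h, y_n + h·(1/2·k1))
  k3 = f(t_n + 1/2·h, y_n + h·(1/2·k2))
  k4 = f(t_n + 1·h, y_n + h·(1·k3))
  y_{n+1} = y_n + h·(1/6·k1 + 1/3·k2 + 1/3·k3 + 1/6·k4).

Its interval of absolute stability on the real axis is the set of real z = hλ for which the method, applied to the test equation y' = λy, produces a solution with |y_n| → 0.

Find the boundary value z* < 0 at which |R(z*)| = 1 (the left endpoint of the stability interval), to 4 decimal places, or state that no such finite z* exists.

Set f=λy, z=hλ:
  order 4, 4-stage ⇒ R(z)=1+z+z^2/2+z^3/6+z^4/24
  (e.g. R(-1.5)=0.27344, |R|=0.27344)

Boundary: |R(x)|=1, x<0.
x=-1.5: |R|=0.2734
|R(-2.91)|=1.2049 |R(-2.01)|=0.3367 |R(-1.56)|=0.2708
Bisect:
  x_lo=-3.1953 |R|=1.8159  x_hi=-0.1673 |R|=0.8459
  mid=-1.68132 |R|=0.27292 →hi
  mid=-2.43833 |R|=0.59108 →hi
  mid=-2.81683 |R|=1.04860 →lo
  mid=-2.62758 |R|=0.78712 →hi
  mid=-2.72221 |R|=0.90898 →hi
  mid=-2.76952 |R|=0.97648 →hi
  mid=-2.79318 |R|=1.01195 →lo
  mid=-2.78135 |R|=0.99407 →hi
  mid=-2.78726 |R|=1.00297 →lo
  ...
  [-2.78541,-2.78523] ⇒ x*=-2.7853
So |R|<1 on (-2.7853, 0).

z* = -2.7853.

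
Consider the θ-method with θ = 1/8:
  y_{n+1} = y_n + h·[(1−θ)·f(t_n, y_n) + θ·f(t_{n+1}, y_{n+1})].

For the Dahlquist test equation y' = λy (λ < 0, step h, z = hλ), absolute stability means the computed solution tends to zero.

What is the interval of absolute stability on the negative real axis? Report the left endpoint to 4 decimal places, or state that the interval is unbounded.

Set f=λy, z=hλ:
  y_{n+1} = y_n + z·[7/8·y_n + 1/8·y_{n+1}] ⇒ (1 − 1/8z)y_{n+1} = (1 + 7/8z)y_n
  ⇒ R(z) = (1 + 7/8z)/(1 − 1/8z).

Find x<0 with |R(x)|<1.
x=-1.46: |R|=0.2347
R=−1: 1+7/8x = −1+1/8x ⇒ -3/4x=2 ⇒ x=2/(-3/4)=-2.6667
Confirm numerically:
  x=-2.378: |R|=0.83311 <1
  x=-2.193: |R|=0.72118 <1
  x=-1.090: |R|=0.04070 <1
  x=-3.264: |R|=1.31818 >1
  x=-2.954: |R|=1.15739 >1
  x=-2.837: |R|=1.09431 >1
Stable set (-2.6667, 0).

z∈(-2.6667,0).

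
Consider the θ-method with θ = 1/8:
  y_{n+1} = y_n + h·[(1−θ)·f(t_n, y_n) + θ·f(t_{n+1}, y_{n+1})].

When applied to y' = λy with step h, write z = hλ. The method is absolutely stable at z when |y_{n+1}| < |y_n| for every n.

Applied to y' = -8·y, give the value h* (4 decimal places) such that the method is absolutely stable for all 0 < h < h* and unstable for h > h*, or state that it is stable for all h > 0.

(-2.6667,0); λ=-8 ⇒ h* = (8/3)/8 = 0.3333.

Test eqn y'=λy, z=hλ:
  y_{n+1} = y_n + z·[7/8·y_n + 1/8·y_{n+1}] ⇒ (1 − 1/8z)y_{n+1} = (1 + 7/8z)y_n
  so R(z) = (1 + 7/8z)/(1 − 1/8z).

Solve |R(x)|<1 on ℝ⁻.
x=-0.68: |R|=0.3733
R=−1: 1+7/8x = −1+1/8x ⇒ -3/4x=2 ⇒ x=2/(-3/4)=-2.6667
Confirm numerically:
  x=-2.551: |R|=0.93422 <1
  x=-2.096: |R|=0.66086 <1
  x=-2.029: |R|=0.61851 <1
  x=-1.713: |R|=0.41089 <1
  x=-2.902: |R|=1.12952 >1
  x=-2.724: |R|=1.03208 >1
So |R|<1 on (-2.6667, 0).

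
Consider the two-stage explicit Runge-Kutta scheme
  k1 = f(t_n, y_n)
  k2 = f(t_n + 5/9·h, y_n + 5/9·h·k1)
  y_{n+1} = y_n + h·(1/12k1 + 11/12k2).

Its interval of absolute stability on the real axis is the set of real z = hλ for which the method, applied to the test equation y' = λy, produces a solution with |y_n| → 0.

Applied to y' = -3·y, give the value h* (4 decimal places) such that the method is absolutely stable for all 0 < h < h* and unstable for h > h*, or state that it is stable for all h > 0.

(-1.9636,0); λ=-3 ⇒ h* = (108/55)/3 = 0.6545.

On y'=λy, z=hλ:
  k1=λy_n ⇒ h·k1=z·y_n;  k2=λ(1+5/9z)y_n ⇒ h·k2=z(1+5/9z)y_n
  y_{n+1}/y_n = 1 + 1/12z + 11/12z(1+5/9z) = 1 + z + 55/108z²
  Hence R(z) = 1 + z + 55/108z².

Need |R(x)|<1, x<0.
x=-0.77: |R|=0.5319
R=1: x+55/108x²=0 ⇒ x=−108/55=-1.9636; min R=1−1/(4·55/108)=0.5091>−1
Confirm numerically:
  x=-1.550: |R|=0.67350 <1
  x=-1.316: |R|=0.56596 <1
  x=-0.891: |R|=0.51329 <1
  x=-2.539: |R|=1.74395 >1
  x=-2.433: |R|=1.58155 >1
  x=-2.256: |R|=1.33589 >1
Interval (-1.9636, 0).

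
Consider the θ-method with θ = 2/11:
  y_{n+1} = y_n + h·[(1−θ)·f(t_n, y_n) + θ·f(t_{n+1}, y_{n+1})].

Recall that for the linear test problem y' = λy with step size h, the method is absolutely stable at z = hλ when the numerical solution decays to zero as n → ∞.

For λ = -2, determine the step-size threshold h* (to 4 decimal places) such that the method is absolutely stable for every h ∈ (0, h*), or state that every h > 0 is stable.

(-3.1429,0); λ=-2 ⇒ h* = (22/7)/2 = 1.5714.

On y'=λy, z=hλ:
  y_{n+1} = y_n + z·[9/11·y_n + 2/11·y_{n+1}] ⇒ (1 − 2/11z)y_{n+1} = (1 + 9/11z)y_n
  Hence R(z) = (1 + 9/11z)/(1 − 2/11z).

Find x<0 with |R(x)|<1.
x=-1.23: |R|=0.0052
R=−1: 1+9/11x = −1+2/11x ⇒ -7/11x=2 ⇒ x=2/(-7/11)=-3.1429
Confirm numerically:
  x=-2.250: |R|=0.59677 <1
  x=-1.457: |R|=0.15186 <1
  x=-1.414: |R|=0.12482 <1
  x=-3.388: |R|=1.09653 >1
  x=-3.386: |R|=1.09577 >1
Stable set (-3.1429, 0).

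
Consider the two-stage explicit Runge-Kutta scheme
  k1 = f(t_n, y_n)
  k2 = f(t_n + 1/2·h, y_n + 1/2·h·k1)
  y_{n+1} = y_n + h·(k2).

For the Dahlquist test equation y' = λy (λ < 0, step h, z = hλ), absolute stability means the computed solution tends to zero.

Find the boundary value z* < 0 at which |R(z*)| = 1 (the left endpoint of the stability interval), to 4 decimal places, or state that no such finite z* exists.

With y'=λy (z=hλ):
  k1=λy_n ⇒ h·k1=z·y_n;  k2=λ(1+1/2z)y_n ⇒ h·k2=z(1+1/2z)y_n
  y_{n+1}/y_n = 1 + z(1+1/2z) = 1 + z + 1/2z²
  R(z) = 1 + z + 1/2z².

Boundary: |R(x)|=1, x<0.
x=-0.9: |R|=0.5050
R=1: x+1/2x²=0 ⇒ x=−2=-2.0000; min R=1−1/(4·1/2)=0.5000>−1
Confirm numerically:
  x=-1.793: |R|=0.81442 <1
  x=-1.767: |R|=0.79414 <1
  x=-1.654: |R|=0.71386 <1
  x=-2.446: |R|=1.54546 >1
  x=-2.251: |R|=1.28250 >1
  x=-2.082: |R|=1.08536 >1
Stable set (-2.0000, 0).

z* = -2.0000.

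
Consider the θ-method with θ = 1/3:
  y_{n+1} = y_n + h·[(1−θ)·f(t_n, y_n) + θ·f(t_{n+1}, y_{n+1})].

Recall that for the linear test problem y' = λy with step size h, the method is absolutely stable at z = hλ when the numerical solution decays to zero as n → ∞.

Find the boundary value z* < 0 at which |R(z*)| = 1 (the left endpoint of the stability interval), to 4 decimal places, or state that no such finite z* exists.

left endpoint -6.0000.

Set f=λy, z=hλ:
  y_{n+1} = y_n + z·[2/3·y_n + 1/3·y_{n+1}] ⇒ (1 − 1/3z)y_{n+1} = (1 + 2/3z)y_n
  Hence R(z) = (1 + 2/3z)/(1 − 1/3z).

Find x<0 with |R(x)|<1.
x=-1.51: |R|=0.0044
R=−1: 1+2/3x = −1+1/3x ⇒ -1/3x=2 ⇒ x=2/(-1/3)=-6.0000
Confirm numerically:
  x=-5.325: |R|=0.91892 <1
  x=-4.069: |R|=0.72684 <1
  x=-3.944: |R|=0.70392 <1
  x=-6.490: |R|=1.05163 >1
  x=-6.486: |R|=1.05123 >1
  x=-6.073: |R|=1.00805 >1
So |R|<1 on (-6.0000, 0).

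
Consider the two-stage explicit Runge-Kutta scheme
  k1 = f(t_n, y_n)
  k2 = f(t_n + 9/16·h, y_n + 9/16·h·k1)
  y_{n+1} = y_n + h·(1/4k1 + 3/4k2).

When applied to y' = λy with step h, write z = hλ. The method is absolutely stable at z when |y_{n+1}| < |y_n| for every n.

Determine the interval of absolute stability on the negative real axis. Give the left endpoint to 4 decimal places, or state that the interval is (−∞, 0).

(-2.3704, 0).

With y'=λy (z=hλ):
  k1=λy_n ⇒ h·k1=z·y_n;  k2=λ(1+9/16z)y_n ⇒ h·k2=z(1+9/16z)y_n
  y_{n+1}/y_n = 1 + 1/4z + 3/4z(1+9/16z) = 1 + z + 27/64z²
  R(z) = 1 + z + 27/64z².

Solve |R(x)|<1 on ℝ⁻.
x=-1.58: |R|=0.4732
R=1: x+27/64x²=0 ⇒ x=−64/27=-2.3704; min R=1−1/(4·27/64)=0.4074>−1
Confirm numerically:
  x=-2.246: |R|=0.88216 <1
  x=-2.100: |R|=0.76047 <1
  x=-1.754: |R|=0.54391 <1
  x=-1.587: |R|=0.47552 <1
  x=-2.683: |R|=1.35386 >1
  x=-2.407: |R|=1.03720 >1
Stable set (-2.3704, 0).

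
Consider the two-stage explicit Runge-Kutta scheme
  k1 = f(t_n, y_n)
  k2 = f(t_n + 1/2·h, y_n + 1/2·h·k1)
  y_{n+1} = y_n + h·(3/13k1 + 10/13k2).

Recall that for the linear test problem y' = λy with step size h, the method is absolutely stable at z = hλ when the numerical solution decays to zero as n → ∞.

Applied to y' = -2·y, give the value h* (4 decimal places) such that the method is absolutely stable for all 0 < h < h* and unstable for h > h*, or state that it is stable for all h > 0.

(-2.6000,0); λ=-2 ⇒ h* = (13/5)/2 = 1.3000.

With y'=λy (z=hλ):
  k1=λy_n ⇒ h·k1=z·y_n;  k2=λ(1+1/2z)y_n ⇒ h·k2=z(1+1/2z)y_n
  y_{n+1}/y_n = 1 + 3/13z + 10/13z(1+1/2z) = 1 + z + 5/13z²
  Hence R(z) = 1 + z + 5/13z².

Need |R(x)|<1, x<0.
x=-1.37: |R|=0.3519
R=1: x+5/13x²=0 ⇒ x=−13/5=-2.6000; min R=1−1/(4·5/13)=0.3500>−1
Confirm numerically:
  x=-2.354: |R|=0.77728 <1
  x=-2.328: |R|=0.75646 <1
  x=-1.914: |R|=0.49500 <1
  x=-1.455: |R|=0.35924 <1
  x=-3.103: |R|=1.60031 >1
  x=-2.829: |R|=1.24917 >1
So |R|<1 on (-2.6000, 0).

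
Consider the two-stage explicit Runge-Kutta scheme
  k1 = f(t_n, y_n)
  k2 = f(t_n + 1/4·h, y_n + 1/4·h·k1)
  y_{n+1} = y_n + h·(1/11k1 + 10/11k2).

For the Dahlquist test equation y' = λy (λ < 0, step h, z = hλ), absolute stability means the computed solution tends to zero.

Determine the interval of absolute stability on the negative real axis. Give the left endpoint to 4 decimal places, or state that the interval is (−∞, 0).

z∈(-4.4000,0).

Set f=λy, z=hλ:
  k1=λy_n ⇒ h·k1=z·y_n;  k2=λ(1+1/4z)y_n ⇒ h·k2=z(1+1/4z)y_n
  y_{n+1}/y_n = 1 + 1/11z + 10/11z(1+1/4z) = 1 + z + 5/22z²
  ⇒ R(z) = 1 + z + 5/22z².

Boundary: |R(x)|=1, x<0.
x=-1.69: |R|=0.0409
R=1: x+5/22x²=0 ⇒ x=−22/5=-4.4000; min R=1−1/(4·5/22)=-0.1000>−1
Confirm numerically:
  x=-4.366: |R|=0.96626 <1
  x=-3.541: |R|=0.30870 <1
  x=-3.059: |R|=0.06770 <1
  x=-2.200: |R|=0.10000 <1
  x=-4.648: |R|=1.26198 >1
  x=-4.518: |R|=1.12116 >1
So |R|<1 on (-4.4000, 0).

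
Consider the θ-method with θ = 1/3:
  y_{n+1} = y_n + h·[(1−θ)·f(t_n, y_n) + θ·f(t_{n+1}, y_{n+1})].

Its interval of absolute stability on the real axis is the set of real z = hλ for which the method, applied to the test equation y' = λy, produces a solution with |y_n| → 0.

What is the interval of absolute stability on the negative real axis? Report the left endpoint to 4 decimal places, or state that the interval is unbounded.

(-6.0000, 0).

On y'=λy, z=hλ:
  y_{n+1} = y_n + z·[2/3·y_n + 1/3·y_{n+1}] ⇒ (1 − 1/3z)y_{n+1} = (1 + 2/3z)y_n
  Hence R(z) = (1 + 2/3z)/(1 − 1/3z).

Find x<0 with |R(x)|<1.
x=-1.1: |R|=0.1951
R=−1: 1+2/3x = −1+1/3x ⇒ -1/3x=2 ⇒ x=2/(-1/3)=-6.0000
Confirm numerically:
  x=-5.528: |R|=0.94465 <1
  x=-5.103: |R|=0.88930 <1
  x=-4.632: |R|=0.82075 <1
  x=-3.517: |R|=0.61900 <1
  x=-6.525: |R|=1.05512 >1
  x=-6.101: |R|=1.01110 >1
So |R|<1 on (-6.0000, 0).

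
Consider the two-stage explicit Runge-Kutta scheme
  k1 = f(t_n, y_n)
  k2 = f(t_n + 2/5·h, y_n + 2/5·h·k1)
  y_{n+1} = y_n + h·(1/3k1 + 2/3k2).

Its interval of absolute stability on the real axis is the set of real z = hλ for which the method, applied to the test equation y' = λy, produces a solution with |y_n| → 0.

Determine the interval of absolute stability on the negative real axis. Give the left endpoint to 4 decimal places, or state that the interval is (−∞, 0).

z∈(-3.7500,0).

Set f=λy, z=hλ:
  k1=λy_n ⇒ h·k1=z·y_n;  k2=λ(1+2/5z)y_n ⇒ h·k2=z(1+2/5z)y_n
  y_{n+1}/y_n = 1 + 1/3z + 2/3z(1+2/5z) = 1 + z + 4/15z²
  Hence R(z) = 1 + z + 4/15z².

Need |R(x)|<1, x<0.
x=-1.52: |R|=0.0961
R=1: x+4/15x²=0 ⇒ x=−15/4=-3.7500; min R=1−1/(4·4/15)=0.0625>−1
Confirm numerically:
  x=-3.351: |R|=0.64345 <1
  x=-2.997: |R|=0.39820 <1
  x=-2.995: |R|=0.39701 <1
  x=-2.541: |R|=0.18078 <1
  x=-3.939: |R|=1.19853 >1
  x=-3.811: |R|=1.06199 >1
Interval (-3.7500, 0).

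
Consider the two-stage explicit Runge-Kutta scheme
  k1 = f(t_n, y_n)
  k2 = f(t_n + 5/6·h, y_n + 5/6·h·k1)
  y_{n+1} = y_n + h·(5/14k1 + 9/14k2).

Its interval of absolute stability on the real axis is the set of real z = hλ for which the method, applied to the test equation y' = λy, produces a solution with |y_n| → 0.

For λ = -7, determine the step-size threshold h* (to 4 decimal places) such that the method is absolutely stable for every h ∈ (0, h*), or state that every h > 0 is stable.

Test eqn y'=λy, z=hλ:
  k1=λy_n ⇒ h·k1=z·y_n;  k2=λ(1+5/6z)y_n ⇒ h·k2=z(1+5/6z)y_n
  y_{n+1}/y_n = 1 + 5/14z + 9/14z(1+5/6z) = 1 + z + 15/28z²
  so R(z) = 1 + z + 15/28z².

Need |R(x)|<1, x<0.
x=-1.51: |R|=0.7115
R=1: x+15/28x²=0 ⇒ x=−28/15=-1.8667; min R=1−1/(4·15/28)=0.5333>−1
Confirm numerically:
  x=-1.299: |R|=0.60496 <1
  x=-0.972: |R|=0.53413 <1
  x=-0.923: |R|=0.53339 <1
  x=-2.371: |R|=1.64059 >1
  x=-2.157: |R|=1.33549 >1
  x=-2.132: |R|=1.30305 >1
So |R|<1 on (-1.8667, 0).

(-1.8667,0); λ=-7 ⇒ h* = (28/15)/7 = 0.2667.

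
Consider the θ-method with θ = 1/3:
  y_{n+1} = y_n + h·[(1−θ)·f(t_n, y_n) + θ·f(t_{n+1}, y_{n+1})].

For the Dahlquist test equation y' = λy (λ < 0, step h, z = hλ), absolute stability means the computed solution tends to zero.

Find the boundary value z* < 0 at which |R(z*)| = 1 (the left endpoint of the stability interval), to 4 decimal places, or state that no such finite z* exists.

left endpoint -6.0000.

Set f=λy, z=hλ:
  y_{n+1} = y_n + z·[2/3·y_n + 1/3·y_{n+1}] ⇒ (1 − 1/3z)y_{n+1} = (1 + 2/3z)y_n
  Hence R(z) = (1 + 2/3z)/(1 − 1/3z).

Find x<0 with |R(x)|<1.
x=-0.9: |R|=0.3077
R=−1: 1+2/3x = −1+1/3x ⇒ -1/3x=2 ⇒ x=2/(-1/3)=-6.0000
Confirm numerically:
  x=-5.955: |R|=0.99497 <1
  x=-5.428: |R|=0.93213 <1
  x=-5.356: |R|=0.92293 <1
  x=-3.961: |R|=0.70708 <1
  x=-6.471: |R|=1.04973 >1
  x=-6.398: |R|=1.04235 >1
Interval (-6.0000, 0).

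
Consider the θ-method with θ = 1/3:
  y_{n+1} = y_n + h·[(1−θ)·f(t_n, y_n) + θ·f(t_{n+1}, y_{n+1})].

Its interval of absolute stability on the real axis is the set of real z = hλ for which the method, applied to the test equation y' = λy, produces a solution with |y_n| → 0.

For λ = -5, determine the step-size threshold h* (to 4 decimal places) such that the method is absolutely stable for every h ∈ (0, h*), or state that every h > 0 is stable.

Set f=λy, z=hλ:
  y_{n+1} = y_n + z·[2/3·y_n + 1/3·y_{n+1}] ⇒ (1 − 1/3z)y_{n+1} = (1 + 2/3z)y_n
  R(z) = (1 + 2/3z)/(1 − 1/3z).

Need |R(x)|<1, x<0.
x=-1.42: |R|=0.0362
R=−1: 1+2/3x = −1+1/3x ⇒ -1/3x=2 ⇒ x=2/(-1/3)=-6.0000
Confirm numerically:
  x=-3.767: |R|=0.67002 <1
  x=-3.703: |R|=0.65732 <1
  x=-3.603: |R|=0.63698 <1
  x=-6.559: |R|=1.05848 >1
  x=-6.383: |R|=1.04082 >1
So |R|<1 on (-6.0000, 0).

(-6.0000,0); λ=-5 ⇒ h* = (6)/5 = 1.2000.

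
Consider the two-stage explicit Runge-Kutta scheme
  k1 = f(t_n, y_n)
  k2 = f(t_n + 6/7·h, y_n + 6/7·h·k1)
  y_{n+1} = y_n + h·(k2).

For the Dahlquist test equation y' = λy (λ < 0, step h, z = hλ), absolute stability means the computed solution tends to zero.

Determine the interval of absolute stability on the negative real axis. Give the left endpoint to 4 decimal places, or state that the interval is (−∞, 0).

(-1.1667, 0).

With y'=λy (z=hλ):
  k1=λy_n ⇒ h·k1=z·y_n;  k2=λ(1+6/7z)y_n ⇒ h·k2=z(1+6/7z)y_n
  y_{n+1}/y_n = 1 + z(1+6/7z) = 1 + z + 6/7z²
  ⇒ R(z) = 1 + z + 6/7z².

Solve |R(x)|<1 on ℝ⁻.
x=-1.45: |R|=1.3521
R=1: x+6/7x²=0 ⇒ x=−7/6=-1.1667; min R=1−1/(4·6/7)=0.7083>−1
Confirm numerically:
  x=-0.949: |R|=0.82294 <1
  x=-0.848: |R|=0.76837 <1
  x=-0.719: |R|=0.72411 <1
  x=-1.618: |R|=1.62593 >1
  x=-1.439: |R|=1.33590 >1
  x=-1.316: |R|=1.16845 >1
So |R|<1 on (-1.1667, 0).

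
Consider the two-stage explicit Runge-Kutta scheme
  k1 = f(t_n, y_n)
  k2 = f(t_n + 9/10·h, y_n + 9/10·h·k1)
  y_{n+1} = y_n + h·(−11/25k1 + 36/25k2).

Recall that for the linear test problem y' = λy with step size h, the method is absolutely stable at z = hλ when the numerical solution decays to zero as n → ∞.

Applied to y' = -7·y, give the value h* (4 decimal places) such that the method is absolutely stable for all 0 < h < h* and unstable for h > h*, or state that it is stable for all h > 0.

Test eqn y'=λy, z=hλ:
  k1=λy_n ⇒ h·k1=z·y_n;  k2=λ(1+9/10z)y_n ⇒ h·k2=z(1+9/10z)y_n
  y_{n+1}/y_n = 1 − 11/25z + 36/25z(1+9/10z) = 1 + z + 162/125z²
  Hence R(z) = 1 + z + 162/125z².

Solve |R(x)|<1 on ℝ⁻.
x=-0.59: |R|=0.8611
R=1: x+162/125x²=0 ⇒ x=−125/162=-0.7716; min R=1−1/(4·162/125)=0.8071>−1
Confirm numerically:
  x=-0.711: |R|=0.94416 <1
  x=-0.602: |R|=0.86768 <1
  x=-0.485: |R|=0.81985 <1
  x=-0.395: |R|=0.80721 <1
  x=-1.226: |R|=1.72199 >1
  x=-1.084: |R|=1.43887 >1
So |R|<1 on (-0.7716, 0).

(-0.7716,0); λ=-7 ⇒ h* = (125/162)/7 = 0.1102.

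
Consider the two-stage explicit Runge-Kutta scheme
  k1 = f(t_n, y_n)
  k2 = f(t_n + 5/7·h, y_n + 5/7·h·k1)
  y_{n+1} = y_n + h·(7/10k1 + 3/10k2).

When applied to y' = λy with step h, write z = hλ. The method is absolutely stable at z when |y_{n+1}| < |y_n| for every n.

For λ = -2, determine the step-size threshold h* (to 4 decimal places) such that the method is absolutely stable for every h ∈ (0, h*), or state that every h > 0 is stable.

Set f=λy, z=hλ:
  k1=λy_n ⇒ h·k1=z·y_n;  k2=λ(1+5/7z)y_n ⇒ h·k2=z(1+5/7z)y_n
  y_{n+1}/y_n = 1 + 7/10z + 3/10z(1+5/7z) = 1 + z + 3/14z²
  R(z) = 1 + z + 3/14z².

Boundary: |R(x)|=1, x<0.
x=-0.74: |R|=0.3773
R=1: x+3/14x²=0 ⇒ x=−14/3=-4.6667; min R=1−1/(4·3/14)=-0.1667>−1
Confirm numerically:
  x=-3.954: |R|=0.39617 <1
  x=-3.313: |R|=0.03899 <1
  x=-2.473: |R|=0.16249 <1
  x=-5.014: |R|=1.37318 >1
  x=-4.816: |R|=1.15411 >1
Stable set (-4.6667, 0).

(-4.6667,0); λ=-2 ⇒ h* = (14/3)/2 = 2.3333.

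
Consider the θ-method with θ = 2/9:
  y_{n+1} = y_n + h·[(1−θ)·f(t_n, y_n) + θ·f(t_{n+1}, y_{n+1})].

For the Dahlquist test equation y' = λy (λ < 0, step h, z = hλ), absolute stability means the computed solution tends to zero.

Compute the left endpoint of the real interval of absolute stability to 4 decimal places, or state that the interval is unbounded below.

z* = -3.6000.

On y'=λy, z=hλ:
  y_{n+1} = y_n + z·[7/9·y_n + 2/9·y_{n+1}] ⇒ (1 − 2/9z)y_{n+1} = (1 + 7/9z)y_n
  ⇒ R(z) = (1 + 7/9z)/(1 − 2/9z).

Find x<0 with |R(x)|<1.
x=-1.3: |R|=0.0086
R=−1: 1+7/9x = −1+2/9x ⇒ -5/9x=2 ⇒ x=2/(-5/9)=-3.6000
Confirm numerically:
  x=-3.111: |R|=0.83938 <1
  x=-2.573: |R|=0.63700 <1
  x=-1.933: |R|=0.35217 <1
  x=-3.927: |R|=1.09701 >1
  x=-3.878: |R|=1.08296 >1
  x=-3.786: |R|=1.05612 >1
So |R|<1 on (-3.6000, 0).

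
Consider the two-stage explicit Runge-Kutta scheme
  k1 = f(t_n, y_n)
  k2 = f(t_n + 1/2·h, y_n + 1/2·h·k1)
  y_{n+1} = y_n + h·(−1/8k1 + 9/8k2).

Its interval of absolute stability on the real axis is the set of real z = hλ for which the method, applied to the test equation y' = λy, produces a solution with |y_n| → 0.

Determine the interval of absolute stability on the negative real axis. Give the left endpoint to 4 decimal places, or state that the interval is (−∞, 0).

(-1.7778, 0).

Test eqn y'=λy, z=hλ:
  k1=λy_n ⇒ h·k1=z·y_n;  k2=λ(1+1/2z)y_n ⇒ h·k2=z(1+1/2z)y_n
  y_{n+1}/y_n = 1 − 1/8z + 9/8z(1+1/2z) = 1 + z + 9/16z²
  R(z) = 1 + z + 9/16z².

Boundary: |R(x)|=1, x<0.
x=-1.25: |R|=0.6289
R=1: x+9/16x²=0 ⇒ x=−16/9=-1.7778; min R=1−1/(4·9/16)=0.5556>−1
Confirm numerically:
  x=-1.599: |R|=0.83920 <1
  x=-1.402: |R|=0.70365 <1
  x=-1.188: |R|=0.60588 <1
  x=-2.376: |R|=1.79952 >1
  x=-2.195: |R|=1.51514 >1
  x=-2.041: |R|=1.30220 >1
So |R|<1 on (-1.7778, 0).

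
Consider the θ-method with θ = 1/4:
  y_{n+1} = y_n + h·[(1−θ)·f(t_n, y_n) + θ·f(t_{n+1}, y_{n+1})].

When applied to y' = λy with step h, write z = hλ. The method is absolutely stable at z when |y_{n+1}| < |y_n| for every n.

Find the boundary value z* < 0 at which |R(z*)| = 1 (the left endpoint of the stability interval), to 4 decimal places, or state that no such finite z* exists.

z* = -4.0000.

With y'=λy (z=hλ):
  y_{n+1} = y_n + z·[3/4·y_n + 1/4·y_{n+1}] ⇒ (1 − 1/4z)y_{n+1} = (1 + 3/4z)y_n
  ⇒ R(z) = (1 + 3/4z)/(1 − 1/4z).

Solve |R(x)|<1 on ℝ⁻.
x=-0.61: |R|=0.4707
R=−1: 1+3/4x = −1+1/4x ⇒ -1/2x=2 ⇒ x=2/(-1/2)=-4.0000
Confirm numerically:
  x=-3.240: |R|=0.79006 <1
  x=-3.119: |R|=0.75249 <1
  x=-3.037: |R|=0.72630 <1
  x=-1.821: |R|=0.25133 <1
  x=-4.586: |R|=1.13650 >1
  x=-4.340: |R|=1.08153 >1
  x=-4.032: |R|=1.00797 >1
Stable set (-4.0000, 0).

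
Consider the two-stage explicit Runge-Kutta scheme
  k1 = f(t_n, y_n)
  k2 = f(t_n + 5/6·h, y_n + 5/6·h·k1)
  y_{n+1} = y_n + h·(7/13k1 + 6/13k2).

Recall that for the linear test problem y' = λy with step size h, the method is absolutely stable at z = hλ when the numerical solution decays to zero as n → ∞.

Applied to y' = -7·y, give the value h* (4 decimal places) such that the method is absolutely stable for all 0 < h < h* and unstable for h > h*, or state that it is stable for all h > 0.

(-2.6000,0); λ=-7 ⇒ h* = (13/5)/7 = 0.3714.

On y'=λy, z=hλ:
  k1=λy_n ⇒ h·k1=z·y_n;  k2=λ(1+5/6z)y_n ⇒ h·k2=z(1+5/6z)y_n
  y_{n+1}/y_n = 1 + 7/13z + 6/13z(1+5/6z) = 1 + z + 5/13z²
  Hence R(z) = 1 + z + 5/13z².

Solve |R(x)|<1 on ℝ⁻.
x=-0.4: |R|=0.6615
R=1: x+5/13x²=0 ⇒ x=−13/5=-2.6000; min R=1−1/(4·5/13)=0.3500>−1
Confirm numerically:
  x=-2.492: |R|=0.89649 <1
  x=-1.992: |R|=0.53418 <1
  x=-1.642: |R|=0.39499 <1
  x=-1.374: |R|=0.35211 <1
  x=-2.992: |R|=1.45110 >1
  x=-2.982: |R|=1.43812 >1
  x=-2.880: |R|=1.31015 >1
So |R|<1 on (-2.6000, 0).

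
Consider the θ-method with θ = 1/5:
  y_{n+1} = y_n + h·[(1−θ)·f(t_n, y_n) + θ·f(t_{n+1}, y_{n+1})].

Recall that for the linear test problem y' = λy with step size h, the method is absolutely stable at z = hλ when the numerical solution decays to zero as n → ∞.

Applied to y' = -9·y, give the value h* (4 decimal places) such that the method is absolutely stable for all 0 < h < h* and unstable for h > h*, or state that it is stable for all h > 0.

Set f=λy, z=hλ:
  y_{n+1} = y_n + z·[4/5·y_n + 1/5·y_{n+1}] ⇒ (1 − 1/5z)y_{n+1} = (1 + 4/5z)y_n
  ⇒ R(z) = (1 + 4/5z)/(1 − 1/5z).

Need |R(x)|<1, x<0.
x=-0.45: |R|=0.5872
R=−1: 1+4/5x = −1+1/5x ⇒ -3/5x=2 ⇒ x=2/(-3/5)=-3.3333
Confirm numerically:
  x=-2.367: |R|=0.60649 <1
  x=-2.228: |R|=0.54123 <1
  x=-1.742: |R|=0.29190 <1
  x=-3.780: |R|=1.15262 >1
  x=-3.399: |R|=1.02346 >1
So |R|<1 on (-3.3333, 0).

(-3.3333,0); λ=-9 ⇒ h* = (10/3)/9 = 0.3704.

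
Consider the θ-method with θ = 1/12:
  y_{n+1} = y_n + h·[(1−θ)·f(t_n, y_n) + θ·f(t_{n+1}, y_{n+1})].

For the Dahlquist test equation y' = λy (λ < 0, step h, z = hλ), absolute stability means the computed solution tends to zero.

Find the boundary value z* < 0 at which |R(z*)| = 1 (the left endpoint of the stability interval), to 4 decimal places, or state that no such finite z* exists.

Set f=λy, z=hλ:
  y_{n+1} = y_n + z·[11/12·y_n + 1/12·y_{n+1}] ⇒ (1 − 1/12z)y_{n+1} = (1 + 11/12z)y_n
  Hence R(z) = (1 + 11/12z)/(1 − 1/12z).

Solve |R(x)|<1 on ℝ⁻.
x=-0.95: |R|=0.1197
R=−1: 1+11/12x = −1+1/12x ⇒ -5/6x=2 ⇒ x=2/(-5/6)=-2.4000
Confirm numerically:
  x=-1.773: |R|=0.54476 <1
  x=-1.502: |R|=0.33491 <1
  x=-1.501: |R|=0.33412 <1
  x=-1.116: |R|=0.02104 <1
  x=-2.888: |R|=1.32778 >1
  x=-2.725: |R|=1.22071 >1
  x=-2.620: |R|=1.15048 >1
Stable set (-2.4000, 0).

z* = -2.4000.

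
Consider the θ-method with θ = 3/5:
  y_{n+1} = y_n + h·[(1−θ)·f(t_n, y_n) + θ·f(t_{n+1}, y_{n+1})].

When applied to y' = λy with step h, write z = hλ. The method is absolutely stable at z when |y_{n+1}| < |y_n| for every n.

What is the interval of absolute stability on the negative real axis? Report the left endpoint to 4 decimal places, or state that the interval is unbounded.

interval (−∞, 0).

Set f=λy, z=hλ:
  y_{n+1} = y_n + z·[2/5·y_n + 3/5·y_{n+1}] ⇒ (1 − 3/5z)y_{n+1} = (1 + 2/5z)y_n
  so R(z) = (1 + 2/5z)/(1 − 3/5z).

Find x<0 with |R(x)|<1.
x=-0.53: |R|=0.5979
x=-2: |R|=0.0909
x=-10: |R|=0.4286
x=-100: |R|=0.6393
θ=3/5≥1/2 ⇒ |1+2/5x|<|1−3/5x| ∀x<0 ⇒ interval (−∞,0).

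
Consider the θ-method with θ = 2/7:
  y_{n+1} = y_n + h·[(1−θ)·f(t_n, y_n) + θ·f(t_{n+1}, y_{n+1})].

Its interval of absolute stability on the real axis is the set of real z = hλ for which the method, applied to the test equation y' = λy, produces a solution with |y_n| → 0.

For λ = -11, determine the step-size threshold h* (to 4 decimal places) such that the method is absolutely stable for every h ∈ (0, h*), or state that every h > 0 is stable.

(-4.6667,0); λ=-11 ⇒ h* = (14/3)/11 = 0.4242.

Set f=λy, z=hλ:
  y_{n+1} = y_n + z·[5/7·y_n + 2/7·y_{n+1}] ⇒ (1 − 2/7z)y_{n+1} = (1 + 5/7z)y_n
  so R(z) = (1 + 5/7z)/(1 − 2/7z).

Need |R(x)|<1, x<0.
x=-0.54: |R|=0.5322
R=−1: 1+5/7x = −1+2/7x ⇒ -3/7x=2 ⇒ x=2/(-3/7)=-4.6667
Confirm numerically:
  x=-3.838: |R|=0.83061 <1
  x=-3.065: |R|=0.63404 <1
  x=-3.004: |R|=0.61654 <1
  x=-2.744: |R|=0.53812 <1
  x=-5.160: |R|=1.08545 >1
  x=-4.960: |R|=1.05201 >1
So |R|<1 on (-4.6667, 0).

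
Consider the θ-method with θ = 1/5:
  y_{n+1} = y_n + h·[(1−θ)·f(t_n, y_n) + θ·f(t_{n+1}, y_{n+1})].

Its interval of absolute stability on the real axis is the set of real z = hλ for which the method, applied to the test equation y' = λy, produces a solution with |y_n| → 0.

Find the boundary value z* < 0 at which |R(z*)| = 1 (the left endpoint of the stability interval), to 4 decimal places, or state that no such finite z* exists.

z* = -3.3333.

With y'=λy (z=hλ):
  y_{n+1} = y_n + z·[4/5·y_n + 1/5·y_{n+1}] ⇒ (1 − 1/5z)y_{n+1} = (1 + 4/5z)y_n
  R(z) = (1 + 4/5z)/(1 − 1/5z).

Boundary: |R(x)|=1, x<0.
x=-1.39: |R|=0.0876
R=−1: 1+4/5x = −1+1/5x ⇒ -3/5x=2 ⇒ x=2/(-3/5)=-3.3333
Confirm numerically:
  x=-3.104: |R|=0.91510 <1
  x=-2.029: |R|=0.44331 <1
  x=-1.463: |R|=0.13183 <1
  x=-3.451: |R|=1.04177 >1
  x=-3.361: |R|=1.00993 >1
So |R|<1 on (-3.3333, 0).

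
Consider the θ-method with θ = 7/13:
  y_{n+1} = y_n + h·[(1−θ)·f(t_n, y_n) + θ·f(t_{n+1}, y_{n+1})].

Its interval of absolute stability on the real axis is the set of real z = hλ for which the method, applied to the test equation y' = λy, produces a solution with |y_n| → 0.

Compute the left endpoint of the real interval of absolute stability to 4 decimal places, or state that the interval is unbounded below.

interval (−∞, 0).

With y'=λy (z=hλ):
  y_{n+1} = y_n + z·[6/13·y_n + 7/13·y_{n+1}] ⇒ (1 − 7/13z)y_{n+1} = (1 + 6/13z)y_n
  Hence R(z) = (1 + 6/13z)/(1 − 7/13z).

Find x<0 with |R(x)|<1.
x=-0.37: |R|=0.6915
x=-2: |R|=0.0370
x=-10: |R|=0.5663
x=-100: |R|=0.8233
θ=7/13≥1/2 ⇒ |1+6/13x|<|1−7/13x| ∀x<0 ⇒ unbounded interval.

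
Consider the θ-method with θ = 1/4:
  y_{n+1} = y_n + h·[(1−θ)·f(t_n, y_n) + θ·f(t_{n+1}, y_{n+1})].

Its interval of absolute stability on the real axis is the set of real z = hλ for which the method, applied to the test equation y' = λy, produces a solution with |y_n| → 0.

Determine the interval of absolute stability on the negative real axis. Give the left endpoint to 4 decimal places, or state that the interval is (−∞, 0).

Test eqn y'=λy, z=hλ:
  y_{n+1} = y_n + z·[3/4·y_n + 1/4·y_{n+1}] ⇒ (1 − 1/4z)y_{n+1} = (1 + 3/4z)y_n
  ⇒ R(z) = (1 + 3/4z)/(1 − 1/4z).

Boundary: |R(x)|=1, x<0.
x=-1.2: |R|=0.0769
R=−1: 1+3/4x = −1+1/4x ⇒ -1/2x=2 ⇒ x=2/(-1/2)=-4.0000
Confirm numerically:
  x=-3.914: |R|=0.97827 <1
  x=-2.358: |R|=0.48349 <1
  x=-2.127: |R|=0.38861 <1
  x=-1.649: |R|=0.16764 <1
  x=-4.543: |R|=1.12712 >1
  x=-4.275: |R|=1.06647 >1
Interval (-4.0000, 0).

(-4.0000, 0).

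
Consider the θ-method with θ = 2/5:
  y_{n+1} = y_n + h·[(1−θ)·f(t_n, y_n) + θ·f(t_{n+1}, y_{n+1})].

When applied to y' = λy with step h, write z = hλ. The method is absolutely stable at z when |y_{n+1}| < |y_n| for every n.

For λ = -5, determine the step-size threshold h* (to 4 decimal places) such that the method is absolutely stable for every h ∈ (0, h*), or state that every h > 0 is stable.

With y'=λy (z=hλ):
  y_{n+1} = y_n + z·[3/5·y_n + 2/5·y_{n+1}] ⇒ (1 − 2/5z)y_{n+1} = (1 + 3/5z)y_n
  ⇒ R(z) = (1 + 3/5z)/(1 − 2/5z).

Need |R(x)|<1, x<0.
x=-1.03: |R|=0.2705
R=−1: 1+3/5x = −1+2/5x ⇒ -1/5x=2 ⇒ x=2/(-1/5)=-10.0000
Confirm numerically:
  x=-9.729: |R|=0.98892 <1
  x=-9.043: |R|=0.95855 <1
  x=-4.126: |R|=0.55675 <1
  x=-10.193: |R|=1.00760 >1
  x=-10.028: |R|=1.00112 >1
Stable set (-10.0000, 0).

(-10.0000,0); λ=-5 ⇒ h* = (10)/5 = 2.0000.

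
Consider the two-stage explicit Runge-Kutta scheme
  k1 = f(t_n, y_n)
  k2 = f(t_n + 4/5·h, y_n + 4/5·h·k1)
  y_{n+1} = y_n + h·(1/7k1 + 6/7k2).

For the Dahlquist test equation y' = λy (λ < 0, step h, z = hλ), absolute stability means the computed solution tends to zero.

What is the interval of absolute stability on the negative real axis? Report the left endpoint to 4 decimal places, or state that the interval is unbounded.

On y'=λy, z=hλ:
  k1=λy_n ⇒ h·k1=z·y_n;  k2=λ(1+4/5z)y_n ⇒ h·k2=z(1+4/5z)y_n
  y_{n+1}/y_n = 1 + 1/7z + 6/7z(1+4/5z) = 1 + z + 24/35z²
  Hence R(z) = 1 + z + 24/35z².

Solve |R(x)|<1 on ℝ⁻.
x=-0.41: |R|=0.7053
R=1: x+24/35x²=0 ⇒ x=−35/24=-1.4583; min R=1−1/(4·24/35)=0.6354>−1
Confirm numerically:
  x=-1.344: |R|=0.89463 <1
  x=-1.037: |R|=0.70040 <1
  x=-0.948: |R|=0.66825 <1
  x=-0.910: |R|=0.65784 <1
  x=-1.870: |R|=1.52787 >1
  x=-1.728: |R|=1.31953 >1
  x=-1.658: |R|=1.22700 >1
Interval (-1.4583, 0).

z∈(-1.4583,0).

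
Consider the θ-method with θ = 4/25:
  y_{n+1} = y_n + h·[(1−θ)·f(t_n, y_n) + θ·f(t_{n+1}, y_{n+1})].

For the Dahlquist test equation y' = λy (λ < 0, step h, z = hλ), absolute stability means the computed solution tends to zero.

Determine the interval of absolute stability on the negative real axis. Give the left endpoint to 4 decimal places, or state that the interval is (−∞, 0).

On y'=λy, z=hλ:
  y_{n+1} = y_n + z·[21/25·y_n + 4/25·y_{n+1}] ⇒ (1 − 4/25z)y_{n+1} = (1 + 21/25z)y_n
  Hence R(z) = (1 + 21/25z)/(1 − 4/25z).

Boundary: |R(x)|=1, x<0.
x=-1.05: |R|=0.1010
R=−1: 1+21/25x = −1+4/25x ⇒ -17/25x=2 ⇒ x=2/(-17/25)=-2.9412
Confirm numerically:
  x=-2.608: |R|=0.84014 <1
  x=-2.247: |R|=0.65279 <1
  x=-1.524: |R|=0.22524 <1
  x=-3.502: |R|=1.24441 >1
  x=-3.345: |R|=1.17887 >1
So |R|<1 on (-2.9412, 0).

z∈(-2.9412,0).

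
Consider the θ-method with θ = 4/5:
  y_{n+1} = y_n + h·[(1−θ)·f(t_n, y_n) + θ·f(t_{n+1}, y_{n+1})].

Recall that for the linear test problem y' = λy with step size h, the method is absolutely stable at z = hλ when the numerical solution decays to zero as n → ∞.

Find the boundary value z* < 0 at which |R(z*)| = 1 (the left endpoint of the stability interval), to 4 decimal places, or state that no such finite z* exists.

Set f=λy, z=hλ:
  y_{n+1} = y_n + z·[1/5·y_n + 4/5·y_{n+1}] ⇒ (1 − 4/5z)y_{n+1} = (1 + 1/5z)y_n
  ⇒ R(z) = (1 + 1/5z)/(1 − 4/5z).

Solve |R(x)|<1 on ℝ⁻.
x=-0.52: |R|=0.6328
x=-2: |R|=0.2308
x=-10: |R|=0.1111
x=-100: |R|=0.2346
θ=4/5≥1/2 ⇒ |1+1/5x|<|1−4/5x| ∀x<0 ⇒ interval (−∞,0).

interval (−∞, 0).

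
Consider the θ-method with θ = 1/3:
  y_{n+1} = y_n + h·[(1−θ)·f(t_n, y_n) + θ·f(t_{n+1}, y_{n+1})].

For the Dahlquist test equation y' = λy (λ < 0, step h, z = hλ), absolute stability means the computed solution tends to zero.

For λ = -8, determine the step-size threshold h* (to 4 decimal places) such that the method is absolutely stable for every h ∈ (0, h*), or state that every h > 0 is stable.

(-6.0000,0); λ=-8 ⇒ h* = (6)/8 = 0.7500.

Set f=λy, z=hλ:
  y_{n+1} = y_n + z·[2/3·y_n + 1/3·y_{n+1}] ⇒ (1 − 1/3z)y_{n+1} = (1 + 2/3z)y_n
  ⇒ R(z) = (1 + 2/3z)/(1 − 1/3z).

Need |R(x)|<1, x<0.
x=-0.55: |R|=0.5352
R=−1: 1+2/3x = −1+1/3x ⇒ -1/3x=2 ⇒ x=2/(-1/3)=-6.0000
Confirm numerically:
  x=-5.033: |R|=0.87962 <1
  x=-3.690: |R|=0.65471 <1
  x=-2.728: |R|=0.42877 <1
  x=-2.605: |R|=0.39429 <1
  x=-6.425: |R|=1.04509 >1
  x=-6.412: |R|=1.04377 >1
  x=-6.382: |R|=1.04072 >1
Stable set (-6.0000, 0).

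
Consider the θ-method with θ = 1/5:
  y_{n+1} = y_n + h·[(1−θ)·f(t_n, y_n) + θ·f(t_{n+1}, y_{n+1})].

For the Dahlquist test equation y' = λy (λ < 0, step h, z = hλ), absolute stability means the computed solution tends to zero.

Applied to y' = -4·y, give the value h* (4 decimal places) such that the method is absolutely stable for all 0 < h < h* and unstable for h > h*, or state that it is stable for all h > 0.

(-3.3333,0); λ=-4 ⇒ h* = (10/3)/4 = 0.8333.

On y'=λy, z=hλ:
  y_{n+1} = y_n + z·[4/5·y_n + 1/5·y_{n+1}] ⇒ (1 − 1/5z)y_{n+1} = (1 + 4/5z)y_n
  Hence R(z) = (1 + 4/5z)/(1 − 1/5z).

Need |R(x)|<1, x<0.
x=-1.63: |R|=0.2293
R=−1: 1+4/5x = −1+1/5x ⇒ -3/5x=2 ⇒ x=2/(-3/5)=-3.3333
Confirm numerically:
  x=-2.652: |R|=0.73288 <1
  x=-2.533: |R|=0.68127 <1
  x=-2.124: |R|=0.49074 <1
  x=-1.807: |R|=0.32731 <1
  x=-3.763: |R|=1.14710 >1
  x=-3.453: |R|=1.04247 >1
Interval (-3.3333, 0).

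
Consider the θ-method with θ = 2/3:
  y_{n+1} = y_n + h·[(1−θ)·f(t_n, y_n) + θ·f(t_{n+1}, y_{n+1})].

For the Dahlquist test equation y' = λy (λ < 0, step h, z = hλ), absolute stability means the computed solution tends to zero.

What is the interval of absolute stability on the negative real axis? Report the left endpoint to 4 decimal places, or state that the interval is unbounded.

On y'=λy, z=hλ:
  y_{n+1} = y_n + z·[1/3·y_n + 2/3·y_{n+1}] ⇒ (1 − 2/3z)y_{n+1} = (1 + 1/3z)y_n
  R(z) = (1 + 1/3z)/(1 − 2/3z).

Boundary: |R(x)|=1, x<0.
x=-0.97: |R|=0.4109
x=-2: |R|=0.1429
x=-10: |R|=0.3043
x=-100: |R|=0.4778
θ=2/3≥1/2 ⇒ |1+1/3x|<|1−2/3x| ∀x<0 ⇒ stable on all of ℝ⁻.

interval (−∞, 0).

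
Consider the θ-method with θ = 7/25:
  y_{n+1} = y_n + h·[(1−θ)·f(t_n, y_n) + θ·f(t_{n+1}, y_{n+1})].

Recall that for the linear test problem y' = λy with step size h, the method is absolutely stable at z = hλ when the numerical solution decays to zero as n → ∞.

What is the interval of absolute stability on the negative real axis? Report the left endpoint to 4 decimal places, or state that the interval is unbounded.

With y'=λy (z=hλ):
  y_{n+1} = y_n + z·[18/25·y_n + 7/25·y_{n+1}] ⇒ (1 − 7/25z)y_{n+1} = (1 + 18/25z)y_n
  ⇒ R(z) = (1 + 18/25z)/(1 − 7/25z).

Boundary: |R(x)|=1, x<0.
x=-1.48: |R|=0.0464
R=−1: 1+18/25x = −1+7/25x ⇒ -11/25x=2 ⇒ x=2/(-11/25)=-4.5455
Confirm numerically:
  x=-4.293: |R|=0.94956 <1
  x=-3.068: |R|=0.65031 <1
  x=-2.011: |R|=0.28656 <1
  x=-1.818: |R|=0.20474 <1
  x=-5.003: |R|=1.08385 >1
  x=-4.827: |R|=1.05268 >1
  x=-4.786: |R|=1.04523 >1
Interval (-4.5455, 0).

(-4.5455, 0).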